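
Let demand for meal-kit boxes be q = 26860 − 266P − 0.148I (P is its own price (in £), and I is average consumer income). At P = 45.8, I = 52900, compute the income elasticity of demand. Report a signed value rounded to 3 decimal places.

At the given values, q = 26860 − 266(45.8) − 0.148(52900) = 6848.
∂q/∂I = -0.148.
E = (-0.148) × (52900/6848) = -1.14328…

-1.143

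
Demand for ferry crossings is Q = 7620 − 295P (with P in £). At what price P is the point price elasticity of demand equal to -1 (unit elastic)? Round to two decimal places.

12.92

Ed = −295P/(7620 − 295P). Set this equal to -1:
295P = 1·(7620 − 295P) ⇒ 295P(1 + 1) = 1·7620
P = 1·7620 / (295·2) = 12.9152…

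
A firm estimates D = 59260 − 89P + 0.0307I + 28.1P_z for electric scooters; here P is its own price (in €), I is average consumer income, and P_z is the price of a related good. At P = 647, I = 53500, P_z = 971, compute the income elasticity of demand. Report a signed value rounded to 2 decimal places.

0.05

At the given values, D = 59260 − 89(647) + 0.0307(53500) + 28.1(971) = 30604.55.
∂D/∂I = 0.0307.
E = (0.0307) × (53500/30604.55) = 0.0536…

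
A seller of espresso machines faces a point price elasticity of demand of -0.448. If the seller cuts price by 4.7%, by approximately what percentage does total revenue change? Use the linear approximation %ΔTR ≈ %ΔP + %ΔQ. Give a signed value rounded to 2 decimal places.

%ΔQ ≈ Ed × %ΔP = (-0.448) × (-4.7%) = +2.1056%
%ΔTR ≈ %ΔP + %ΔQ = (-4.7%) + (+2.1056%) = -2.5944%

-2.59%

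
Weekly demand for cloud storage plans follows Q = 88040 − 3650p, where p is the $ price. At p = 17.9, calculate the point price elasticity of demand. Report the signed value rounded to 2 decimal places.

-2.88

dQ/dp = −3650. At p = 17.9, Q = 88040 − 3650(17.9) = 22705.
Ed = (dQ/dp)·(p/Q) = −3650 × (17.9/22705) = -2.8775…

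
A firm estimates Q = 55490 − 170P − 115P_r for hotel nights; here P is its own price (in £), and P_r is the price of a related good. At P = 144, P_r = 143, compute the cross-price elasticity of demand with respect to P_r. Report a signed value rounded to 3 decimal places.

At the given values, Q = 55490 − 170(144) − 115(143) = 14565.
∂Q/∂P_r = -115.
E = (-115) × (143/14565) = -1.12907…

-1.129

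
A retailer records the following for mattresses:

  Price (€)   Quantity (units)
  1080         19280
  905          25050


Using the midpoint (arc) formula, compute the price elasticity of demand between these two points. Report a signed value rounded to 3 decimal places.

%ΔQ = (25050 − 19280) / [(19280 + 25050)/2] = 5770/22165 = 0.260320…
%ΔP = (905 − 1080) / [(1080 + 905)/2] = -175/992.5 = -0.176322…
Arc Ed = %ΔQ / %ΔP = (5770/22165) / (-175/992.5) = -1.47638…

-1.476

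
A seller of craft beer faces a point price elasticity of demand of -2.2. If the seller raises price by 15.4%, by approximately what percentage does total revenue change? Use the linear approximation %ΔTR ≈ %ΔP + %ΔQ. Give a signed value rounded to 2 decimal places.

-18.48%

%ΔQ ≈ Ed × %ΔP = (-2.2) × (+15.4%) = -33.8800%
%ΔTR ≈ %ΔP + %ΔQ = (+15.4%) + (-33.8800%) = -18.4800%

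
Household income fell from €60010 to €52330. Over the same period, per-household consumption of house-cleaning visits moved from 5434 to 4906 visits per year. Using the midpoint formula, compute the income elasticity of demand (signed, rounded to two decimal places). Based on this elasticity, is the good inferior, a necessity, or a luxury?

%ΔQ = (4906 − 5434)/[( 5434 + 4906)/2] = -528/5170 = -0.102127…
%ΔIncome = (52330 − 60010)/[( 60010 + 52330)/2] = -7680/56170 = -0.136727…
E_income = (-528/5170) / (-7680/56170) = 0.7469…
0 < E_income < 1 ⇒ normal good, necessity.

0.75; necessity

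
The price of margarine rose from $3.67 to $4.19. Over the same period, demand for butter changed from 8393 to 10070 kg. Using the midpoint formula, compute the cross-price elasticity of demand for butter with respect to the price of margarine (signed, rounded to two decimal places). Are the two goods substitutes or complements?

%ΔQ_{butter} = (10070 − 8393)/avg = 1677/9231.5 = 0.181660…
%ΔP_{margarine} = (4.19 − 3.67)/avg = 0.52/3.93 = 0.132315…
E_cross = (1677/9231.5) / (0.52/3.93) = 1.3729…
E_cross > 0 ⇒ the goods are substitutes.

1.37; substitutes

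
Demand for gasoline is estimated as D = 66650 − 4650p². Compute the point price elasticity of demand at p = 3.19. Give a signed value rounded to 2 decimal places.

-4.90

dD/dp = −2·4650·p = -29667. At p = 3.19, D = 19331.135.
Ed = (dD/dp)·(p/D) = (-29667) × (3.19/19331.135) = -4.8956…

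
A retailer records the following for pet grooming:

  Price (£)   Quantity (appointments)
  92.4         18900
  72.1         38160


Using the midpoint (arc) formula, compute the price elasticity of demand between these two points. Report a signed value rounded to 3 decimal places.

%ΔQ = (38160 − 18900) / [(18900 + 38160)/2] = 19260/28530 = 0.675078…
%ΔP = (72.1 − 92.4) / [(92.4 + 72.1)/2] = -20.3/82.25 = -0.246808…
Arc Ed = %ΔQ / %ΔP = (19260/28530) / (-20.3/82.25) = -2.73523…

-2.735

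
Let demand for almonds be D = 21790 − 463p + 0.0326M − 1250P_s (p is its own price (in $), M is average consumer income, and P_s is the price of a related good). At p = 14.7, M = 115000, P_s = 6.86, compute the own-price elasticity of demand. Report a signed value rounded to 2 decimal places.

-0.67

At the given values, D = 21790 − 463(14.7) + 0.0326(115000) − 1250(6.86) = 10157.9.
∂D/∂p = −463.
E = (-463) × (14.7/10157.9) = -0.6700…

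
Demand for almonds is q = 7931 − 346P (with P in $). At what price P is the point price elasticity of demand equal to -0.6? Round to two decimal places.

8.60

Ed = −346P/(7931 − 346P). Set this equal to -0.6:
346P = 0.6·(7931 − 346P) ⇒ 346P(1 + 0.6) = 0.6·7931
P = 0.6·7931 / (346·1.6) = 8.5957…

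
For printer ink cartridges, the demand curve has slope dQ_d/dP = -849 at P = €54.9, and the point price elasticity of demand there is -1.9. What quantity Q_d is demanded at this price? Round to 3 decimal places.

24531.632

Ed = (dQ_d/dP)·(P/Q_d) ⇒ Q_d = (dQ_d/dP)·P/Ed = (-849)·54.9/(-1.9) = 24531.63157…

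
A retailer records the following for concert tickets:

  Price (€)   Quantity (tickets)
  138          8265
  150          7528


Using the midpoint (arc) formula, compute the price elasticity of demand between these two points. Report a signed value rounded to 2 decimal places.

%ΔQ = (7528 − 8265) / [(8265 + 7528)/2] = -737/7896.5 = -0.093332…
%ΔP = (150 − 138) / [(138 + 150)/2] = 12/144 = 0.083333…
Arc Ed = %ΔQ / %ΔP = (-737/7896.5) / (12/144) = -1.1199…

-1.12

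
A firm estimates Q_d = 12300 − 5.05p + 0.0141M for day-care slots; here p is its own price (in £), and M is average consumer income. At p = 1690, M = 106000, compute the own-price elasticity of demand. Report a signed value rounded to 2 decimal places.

At the given values, Q_d = 12300 − 5.05(1690) + 0.0141(106000) = 5260.1.
∂Q_d/∂p = −5.05.
E = (-5.05) × (1690/5260.1) = -1.6224…

-1.62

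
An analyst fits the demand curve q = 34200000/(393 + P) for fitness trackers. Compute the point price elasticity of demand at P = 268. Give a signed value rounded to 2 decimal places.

-0.41

dq/dP = −34200000/(393 + P)² = -78.275. At P = 268, q = 51739.8.
Ed = (dq/dP)·(P/q) = (-78.275) × (268/51739.8) = -0.4054…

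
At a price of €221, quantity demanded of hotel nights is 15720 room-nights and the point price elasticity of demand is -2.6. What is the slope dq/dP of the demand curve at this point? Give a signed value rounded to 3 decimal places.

Ed = (dq/dP)·(P/q) ⇒ dq/dP = Ed·q/P = (-2.6)·15720/221 = -184.94117…

-184.941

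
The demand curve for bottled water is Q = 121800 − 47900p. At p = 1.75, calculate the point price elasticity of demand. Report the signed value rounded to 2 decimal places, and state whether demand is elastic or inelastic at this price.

dQ/dp = −47900. At p = 1.75, Q = 121800 − 47900(1.75) = 37975.
Ed = (dQ/dp)·(p/Q) = −47900 × (1.75/37975) = -2.2073…
|Ed| = 2.21 > 1, so demand is elastic.

-2.21; elastic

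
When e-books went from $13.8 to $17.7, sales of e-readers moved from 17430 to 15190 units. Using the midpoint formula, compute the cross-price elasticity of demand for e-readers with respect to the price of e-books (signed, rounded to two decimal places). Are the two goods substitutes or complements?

%ΔQ_{e-readers} = (15190 − 17430)/avg = -2240/16310 = -0.137339…
%ΔP_{e-books} = (17.7 − 13.8)/avg = 3.9/15.75 = 0.247619…
E_cross = (-2240/16310) / (3.9/15.75) = -0.5546…
E_cross < 0 ⇒ the goods are complements.

-0.55; complements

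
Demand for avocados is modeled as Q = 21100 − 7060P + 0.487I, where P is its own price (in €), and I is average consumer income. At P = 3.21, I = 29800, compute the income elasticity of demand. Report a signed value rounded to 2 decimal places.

1.12

At the given values, Q = 21100 − 7060(3.21) + 0.487(29800) = 12950.
∂Q/∂I = 0.487.
E = (0.487) × (29800/12950) = 1.1206…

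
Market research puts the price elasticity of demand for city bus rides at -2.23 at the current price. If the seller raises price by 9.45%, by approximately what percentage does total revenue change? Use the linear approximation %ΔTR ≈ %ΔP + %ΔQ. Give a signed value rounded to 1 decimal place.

-11.6%

%ΔQ ≈ Ed × %ΔP = (-2.23) × (+9.45%) = -21.0735%
%ΔTR ≈ %ΔP + %ΔQ = (+9.45%) + (-21.0735%) = -11.6235%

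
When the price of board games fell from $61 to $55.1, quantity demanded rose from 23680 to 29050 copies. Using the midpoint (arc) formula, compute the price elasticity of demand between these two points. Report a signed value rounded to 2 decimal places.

%ΔQ = (29050 − 23680) / [(23680 + 29050)/2] = 5370/26365 = 0.203679…
%ΔP = (55.1 − 61) / [(61 + 55.1)/2] = -5.9/58.05 = -0.101636…
Arc Ed = %ΔQ / %ΔP = (5370/26365) / (-5.9/58.05) = -2.0039…

-2.00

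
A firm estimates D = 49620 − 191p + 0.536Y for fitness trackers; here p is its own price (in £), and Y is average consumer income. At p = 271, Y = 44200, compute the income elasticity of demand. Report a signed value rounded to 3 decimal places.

At the given values, D = 49620 − 191(271) + 0.536(44200) = 21550.2.
∂D/∂Y = 0.536.
E = (0.536) × (44200/21550.2) = 1.09934…

1.099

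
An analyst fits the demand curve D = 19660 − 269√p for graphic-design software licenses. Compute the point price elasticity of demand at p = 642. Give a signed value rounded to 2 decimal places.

dD/dp = −269/(2√p) = -5.30829. At p = 642, D = 12844.2.
Ed = (dD/dp)·(p/D) = (-5.30829) × (642/12844.2) = -0.2653…

-0.27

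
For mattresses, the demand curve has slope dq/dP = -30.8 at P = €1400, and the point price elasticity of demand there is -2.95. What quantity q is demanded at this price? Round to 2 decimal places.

Ed = (dq/dP)·(P/q) ⇒ q = (dq/dP)·P/Ed = (-30.8)·1400/(-2.95) = 14616.9491…

14616.95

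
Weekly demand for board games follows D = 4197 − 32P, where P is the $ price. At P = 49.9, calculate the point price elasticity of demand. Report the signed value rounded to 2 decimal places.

dD/dP = −32. At P = 49.9, D = 4197 − 32(49.9) = 2600.2.
Ed = (dD/dP)·(P/D) = −32 × (49.9/2600.2) = -0.6141…

-0.61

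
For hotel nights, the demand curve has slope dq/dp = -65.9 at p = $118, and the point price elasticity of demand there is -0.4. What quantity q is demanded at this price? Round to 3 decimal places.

Ed = (dq/dp)·(p/q) ⇒ q = (dq/dp)·p/Ed = (-65.9)·118/(-0.4) = 19440.5

19440.500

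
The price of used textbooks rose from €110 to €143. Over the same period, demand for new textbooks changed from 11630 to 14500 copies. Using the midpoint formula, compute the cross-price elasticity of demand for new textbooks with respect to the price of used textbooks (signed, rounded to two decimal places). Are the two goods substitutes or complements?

0.84; substitutes

%ΔQ_{new textbooks} = (14500 − 11630)/avg = 2870/13065 = 0.219670…
%ΔP_{used textbooks} = (143 − 110)/avg = 33/126.5 = 0.260869…
E_cross = (2870/13065) / (33/126.5) = 0.8420…
E_cross > 0 ⇒ the goods are substitutes.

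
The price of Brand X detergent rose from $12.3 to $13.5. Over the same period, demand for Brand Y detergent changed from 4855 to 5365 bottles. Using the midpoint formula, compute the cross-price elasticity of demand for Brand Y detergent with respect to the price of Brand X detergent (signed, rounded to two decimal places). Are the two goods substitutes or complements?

1.07; substitutes

%ΔQ_{Brand Y detergent} = (5365 − 4855)/avg = 510/5110 = 0.099804…
%ΔP_{Brand X detergent} = (13.5 − 12.3)/avg = 1.2/12.9 = 0.093023…
E_cross = (510/5110) / (1.2/12.9) = 1.0728…
E_cross > 0 ⇒ the goods are substitutes.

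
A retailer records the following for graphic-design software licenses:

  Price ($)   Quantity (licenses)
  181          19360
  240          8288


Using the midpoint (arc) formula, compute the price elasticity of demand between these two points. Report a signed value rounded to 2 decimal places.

%ΔQ = (8288 − 19360) / [(19360 + 8288)/2] = -11072/13824 = -0.800925…
%ΔP = (240 − 181) / [(181 + 240)/2] = 59/210.5 = 0.280285…
Arc Ed = %ΔQ / %ΔP = (-11072/13824) / (59/210.5) = -2.8575…

-2.86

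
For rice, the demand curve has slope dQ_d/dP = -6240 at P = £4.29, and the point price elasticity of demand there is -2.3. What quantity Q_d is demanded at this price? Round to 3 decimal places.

Ed = (dQ_d/dP)·(P/Q_d) ⇒ Q_d = (dQ_d/dP)·P/Ed = (-6240)·4.29/(-2.3) = 11638.95652…

11638.957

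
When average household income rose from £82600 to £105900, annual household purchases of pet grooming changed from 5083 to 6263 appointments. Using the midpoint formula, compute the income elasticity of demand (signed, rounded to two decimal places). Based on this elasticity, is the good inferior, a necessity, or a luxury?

%ΔQ = (6263 − 5083)/[( 5083 + 6263)/2] = 1180/5673 = 0.208002…
%ΔIncome = (105900 − 82600)/[( 82600 + 105900)/2] = 23300/94250 = 0.247214…
E_income = (1180/5673) / (23300/94250) = 0.8413…
0 < E_income < 1 ⇒ normal good, necessity.

0.84; necessity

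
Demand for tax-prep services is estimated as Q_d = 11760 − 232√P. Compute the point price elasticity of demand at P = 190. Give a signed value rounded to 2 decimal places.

-0.19

dQ_d/dP = −232/(2√P) = -8.41552. At P = 190, Q_d = 8562.1.
Ed = (dQ_d/dP)·(P/Q_d) = (-8.41552) × (190/8562.1) = -0.1867…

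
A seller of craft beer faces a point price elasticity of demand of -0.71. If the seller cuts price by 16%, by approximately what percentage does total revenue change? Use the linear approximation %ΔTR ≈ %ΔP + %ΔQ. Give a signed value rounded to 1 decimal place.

%ΔQ ≈ Ed × %ΔP = (-0.71) × (-16%) = +11.3600%
%ΔTR ≈ %ΔP + %ΔQ = (-16%) + (+11.3600%) = -4.6400%

-4.6%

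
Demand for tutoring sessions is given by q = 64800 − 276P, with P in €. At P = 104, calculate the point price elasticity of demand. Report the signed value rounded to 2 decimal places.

-0.80

dq/dP = −276. At P = 104, q = 64800 − 276(104) = 36096.
Ed = (dq/dP)·(P/q) = −276 × (104/36096) = -0.7952…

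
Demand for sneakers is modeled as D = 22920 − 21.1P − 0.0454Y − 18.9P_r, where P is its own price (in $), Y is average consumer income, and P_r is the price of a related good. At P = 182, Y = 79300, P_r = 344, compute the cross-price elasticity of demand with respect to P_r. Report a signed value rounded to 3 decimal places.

At the given values, D = 22920 − 21.1(182) − 0.0454(79300) − 18.9(344) = 8977.98.
∂D/∂P_r = -18.9.
E = (-18.9) × (344/8977.98) = -0.72417…

-0.724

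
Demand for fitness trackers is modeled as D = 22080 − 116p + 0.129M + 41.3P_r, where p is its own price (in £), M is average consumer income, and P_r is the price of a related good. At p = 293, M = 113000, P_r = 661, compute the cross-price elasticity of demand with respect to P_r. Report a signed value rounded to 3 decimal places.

At the given values, D = 22080 − 116(293) + 0.129(113000) + 41.3(661) = 29968.3.
∂D/∂P_r = 41.3.
E = (41.3) × (661/29968.3) = 0.91093…

0.911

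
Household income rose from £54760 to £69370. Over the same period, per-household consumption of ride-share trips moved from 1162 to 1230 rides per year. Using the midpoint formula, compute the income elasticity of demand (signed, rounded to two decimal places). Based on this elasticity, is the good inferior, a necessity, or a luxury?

0.24; necessity

%ΔQ = (1230 − 1162)/[( 1162 + 1230)/2] = 68/1196 = 0.056856…
%ΔIncome = (69370 − 54760)/[( 54760 + 69370)/2] = 14610/62065 = 0.235398…
E_income = (68/1196) / (14610/62065) = 0.2415…
0 < E_income < 1 ⇒ normal good, necessity.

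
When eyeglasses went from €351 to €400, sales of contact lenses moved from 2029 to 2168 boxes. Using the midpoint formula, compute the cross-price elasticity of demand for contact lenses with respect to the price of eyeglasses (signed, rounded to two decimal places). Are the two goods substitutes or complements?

0.51; substitutes

%ΔQ_{contact lenses} = (2168 − 2029)/avg = 139/2098.5 = 0.066237…
%ΔP_{eyeglasses} = (400 − 351)/avg = 49/375.5 = 0.130492…
E_cross = (139/2098.5) / (49/375.5) = 0.5075…
E_cross > 0 ⇒ the goods are substitutes.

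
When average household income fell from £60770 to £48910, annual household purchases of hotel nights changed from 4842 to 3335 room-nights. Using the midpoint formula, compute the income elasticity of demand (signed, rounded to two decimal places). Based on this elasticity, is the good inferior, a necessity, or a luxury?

%ΔQ = (3335 − 4842)/[( 4842 + 3335)/2] = -1507/4088.5 = -0.368594…
%ΔIncome = (48910 − 60770)/[( 60770 + 48910)/2] = -11860/54840 = -0.216265…
E_income = (-1507/4088.5) / (-11860/54840) = 1.7043…
E_income > 1 ⇒ normal good, luxury.

1.70; luxury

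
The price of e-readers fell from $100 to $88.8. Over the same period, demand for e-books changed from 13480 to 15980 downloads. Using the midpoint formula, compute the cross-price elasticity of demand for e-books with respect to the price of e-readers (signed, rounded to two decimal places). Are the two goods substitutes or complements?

%ΔQ_{e-books} = (15980 − 13480)/avg = 2500/14730 = 0.169721…
%ΔP_{e-readers} = (88.8 − 100)/avg = -11.2/94.4 = -0.118644…
E_cross = (2500/14730) / (-11.2/94.4) = -1.4305…
E_cross < 0 ⇒ the goods are complements.

-1.43; complements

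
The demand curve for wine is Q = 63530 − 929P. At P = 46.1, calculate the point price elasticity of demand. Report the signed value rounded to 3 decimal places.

dQ/dP = −929. At P = 46.1, Q = 63530 − 929(46.1) = 20703.1.
Ed = (dQ/dP)·(P/Q) = −929 × (46.1/20703.1) = -2.06862…

-2.069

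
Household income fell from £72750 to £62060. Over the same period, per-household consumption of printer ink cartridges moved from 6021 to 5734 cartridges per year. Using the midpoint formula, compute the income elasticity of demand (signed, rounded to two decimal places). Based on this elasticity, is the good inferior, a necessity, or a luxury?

0.31; necessity

%ΔQ = (5734 − 6021)/[( 6021 + 5734)/2] = -287/5877.5 = -0.048830…
%ΔIncome = (62060 − 72750)/[( 72750 + 62060)/2] = -10690/67405 = -0.158593…
E_income = (-287/5877.5) / (-10690/67405) = 0.3078…
0 < E_income < 1 ⇒ normal good, necessity.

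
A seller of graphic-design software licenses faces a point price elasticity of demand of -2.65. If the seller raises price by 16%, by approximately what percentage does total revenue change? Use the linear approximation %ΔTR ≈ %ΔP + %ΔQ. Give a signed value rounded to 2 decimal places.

%ΔQ ≈ Ed × %ΔP = (-2.65) × (+16%) = -42.4000%
%ΔTR ≈ %ΔP + %ΔQ = (+16%) + (-42.4000%) = -26.4000%

-26.40%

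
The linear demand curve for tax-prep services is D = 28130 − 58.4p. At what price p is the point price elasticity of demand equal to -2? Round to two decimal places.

321.12

Ed = −58.4p/(28130 − 58.4p). Set this equal to -2:
58.4p = 2·(28130 − 58.4p) ⇒ 58.4p(1 + 2) = 2·28130
p = 2·28130 / (58.4·3) = 321.1187…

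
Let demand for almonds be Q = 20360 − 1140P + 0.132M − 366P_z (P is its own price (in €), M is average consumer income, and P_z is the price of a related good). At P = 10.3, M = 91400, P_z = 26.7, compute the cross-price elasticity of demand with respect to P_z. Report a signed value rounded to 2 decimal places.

-0.90

At the given values, Q = 20360 − 1140(10.3) + 0.132(91400) − 366(26.7) = 10910.6.
∂Q/∂P_z = -366.
E = (-366) × (26.7/10910.6) = -0.8956…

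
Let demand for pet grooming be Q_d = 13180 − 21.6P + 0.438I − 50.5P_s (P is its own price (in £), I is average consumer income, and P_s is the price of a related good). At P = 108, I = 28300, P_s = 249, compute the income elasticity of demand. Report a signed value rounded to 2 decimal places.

At the given values, Q_d = 13180 − 21.6(108) + 0.438(28300) − 50.5(249) = 10668.1.
∂Q_d/∂I = 0.438.
E = (0.438) × (28300/10668.1) = 1.1619…

1.16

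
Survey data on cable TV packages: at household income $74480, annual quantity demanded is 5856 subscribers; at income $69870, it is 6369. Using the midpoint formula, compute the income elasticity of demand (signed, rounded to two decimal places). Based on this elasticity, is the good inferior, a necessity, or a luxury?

%ΔQ = (6369 − 5856)/[( 5856 + 6369)/2] = 513/6112.5 = 0.083926…
%ΔIncome = (69870 − 74480)/[( 74480 + 69870)/2] = -4610/72175 = -0.063872…
E_income = (513/6112.5) / (-4610/72175) = -1.3139…
E_income < 0 ⇒ inferior good.

-1.31; inferior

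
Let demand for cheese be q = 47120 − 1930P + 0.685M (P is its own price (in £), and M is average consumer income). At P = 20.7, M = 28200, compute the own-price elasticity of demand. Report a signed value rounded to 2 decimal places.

At the given values, q = 47120 − 1930(20.7) + 0.685(28200) = 26486.
∂q/∂P = −1930.
E = (-1930) × (20.7/26486) = -1.5083…

-1.51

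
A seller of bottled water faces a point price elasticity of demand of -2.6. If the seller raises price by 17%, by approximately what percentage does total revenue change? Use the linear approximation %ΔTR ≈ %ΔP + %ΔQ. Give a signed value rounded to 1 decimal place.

%ΔQ ≈ Ed × %ΔP = (-2.6) × (+17%) = -44.2000%
%ΔTR ≈ %ΔP + %ΔQ = (+17%) + (-44.2000%) = -27.2000%

-27.2%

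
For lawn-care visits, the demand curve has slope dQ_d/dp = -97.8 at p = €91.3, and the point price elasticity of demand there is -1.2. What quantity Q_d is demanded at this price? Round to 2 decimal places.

Ed = (dQ_d/dp)·(p/Q_d) ⇒ Q_d = (dQ_d/dp)·p/Ed = (-97.8)·91.3/(-1.2) = 7440.95

7440.95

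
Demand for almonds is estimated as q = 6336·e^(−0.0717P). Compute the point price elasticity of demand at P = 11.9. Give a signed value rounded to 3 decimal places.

dq/dP = −0.0717·q = -193.545. At P = 11.9, q = 2699.37.
Ed = (dq/dP)·(P/q) = (-193.545) × (11.9/2699.37) = -0.85323

-0.853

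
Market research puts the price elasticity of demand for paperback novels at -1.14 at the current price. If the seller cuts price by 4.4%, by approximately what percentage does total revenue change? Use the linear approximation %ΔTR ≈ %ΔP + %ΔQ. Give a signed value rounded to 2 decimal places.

+0.62%

%ΔQ ≈ Ed × %ΔP = (-1.14) × (-4.4%) = +5.0160%
%ΔTR ≈ %ΔP + %ΔQ = (-4.4%) + (+5.0160%) = +0.6160%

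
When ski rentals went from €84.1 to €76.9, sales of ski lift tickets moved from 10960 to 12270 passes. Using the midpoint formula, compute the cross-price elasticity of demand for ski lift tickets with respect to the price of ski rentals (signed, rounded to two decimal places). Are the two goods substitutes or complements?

-1.26; complements

%ΔQ_{ski lift tickets} = (12270 − 10960)/avg = 1310/11615 = 0.112785…
%ΔP_{ski rentals} = (76.9 − 84.1)/avg = -7.2/80.5 = -0.089440…
E_cross = (1310/11615) / (-7.2/80.5) = -1.2610…
E_cross < 0 ⇒ the goods are complements.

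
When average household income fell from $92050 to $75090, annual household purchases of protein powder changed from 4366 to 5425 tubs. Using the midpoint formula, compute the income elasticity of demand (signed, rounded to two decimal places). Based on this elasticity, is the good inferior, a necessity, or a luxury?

-1.07; inferior

%ΔQ = (5425 − 4366)/[( 4366 + 5425)/2] = 1059/4895.5 = 0.216321…
%ΔIncome = (75090 − 92050)/[( 92050 + 75090)/2] = -16960/83570 = -0.202943…
E_income = (1059/4895.5) / (-16960/83570) = -1.0659…
E_income < 0 ⇒ inferior good.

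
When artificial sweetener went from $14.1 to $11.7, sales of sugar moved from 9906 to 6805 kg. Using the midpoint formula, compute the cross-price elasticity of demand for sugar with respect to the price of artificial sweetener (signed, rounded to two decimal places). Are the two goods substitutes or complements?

1.99; substitutes

%ΔQ_{sugar} = (6805 − 9906)/avg = -3101/8355.5 = -0.371132…
%ΔP_{artificial sweetener} = (11.7 − 14.1)/avg = -2.4/12.9 = -0.186046…
E_cross = (-3101/8355.5) / (-2.4/12.9) = 1.9948…
E_cross > 0 ⇒ the goods are substitutes.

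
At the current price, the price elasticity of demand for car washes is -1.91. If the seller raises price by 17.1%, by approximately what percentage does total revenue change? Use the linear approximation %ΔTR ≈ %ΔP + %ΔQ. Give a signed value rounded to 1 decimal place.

-15.6%

%ΔQ ≈ Ed × %ΔP = (-1.91) × (+17.1%) = -32.6610%
%ΔTR ≈ %ΔP + %ΔQ = (+17.1%) + (-32.6610%) = -15.5610%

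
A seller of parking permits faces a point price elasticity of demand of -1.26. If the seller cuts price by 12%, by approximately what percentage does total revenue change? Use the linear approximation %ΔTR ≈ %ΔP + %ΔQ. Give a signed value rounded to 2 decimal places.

%ΔQ ≈ Ed × %ΔP = (-1.26) × (-12%) = +15.1200%
%ΔTR ≈ %ΔP + %ΔQ = (-12%) + (+15.1200%) = +3.1200%

+3.12%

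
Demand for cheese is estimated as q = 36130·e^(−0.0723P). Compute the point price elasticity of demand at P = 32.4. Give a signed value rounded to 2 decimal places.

-2.34

dq/dP = −0.0723·q = -250.994. At P = 32.4, q = 3471.56.
Ed = (dq/dP)·(P/q) = (-250.994) × (32.4/3471.56) = -2.3425…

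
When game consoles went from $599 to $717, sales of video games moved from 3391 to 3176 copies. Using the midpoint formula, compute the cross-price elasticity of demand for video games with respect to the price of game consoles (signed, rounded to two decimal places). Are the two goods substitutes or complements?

%ΔQ_{video games} = (3176 − 3391)/avg = -215/3283.5 = -0.065478…
%ΔP_{game consoles} = (717 − 599)/avg = 118/658 = 0.179331…
E_cross = (-215/3283.5) / (118/658) = -0.3651…
E_cross < 0 ⇒ the goods are complements.

-0.37; complements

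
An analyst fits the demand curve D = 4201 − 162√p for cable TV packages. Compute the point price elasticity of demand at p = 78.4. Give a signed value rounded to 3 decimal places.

dD/dp = −162/(2√p) = -9.14802. At p = 78.4, D = 2766.59.
Ed = (dD/dp)·(p/D) = (-9.14802) × (78.4/2766.59) = -0.25923…

-0.259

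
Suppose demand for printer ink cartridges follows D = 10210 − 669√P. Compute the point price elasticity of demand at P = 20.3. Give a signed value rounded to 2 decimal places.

-0.21

dD/dP = −669/(2√P) = -74.2417. At P = 20.3, D = 7195.79.
Ed = (dD/dP)·(P/D) = (-74.2417) × (20.3/7195.79) = -0.2094…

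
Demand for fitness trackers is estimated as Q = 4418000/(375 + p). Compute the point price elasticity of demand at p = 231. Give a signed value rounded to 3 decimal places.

-0.381

dQ/dp = −4418000/(375 + p)² = -12.0304. At p = 231, Q = 7290.43.
Ed = (dQ/dp)·(p/Q) = (-12.0304) × (231/7290.43) = -0.38118…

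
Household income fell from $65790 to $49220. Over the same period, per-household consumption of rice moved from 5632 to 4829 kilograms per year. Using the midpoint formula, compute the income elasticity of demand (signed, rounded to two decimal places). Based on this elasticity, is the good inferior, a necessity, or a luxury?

0.53; necessity

%ΔQ = (4829 − 5632)/[( 5632 + 4829)/2] = -803/5230.5 = -0.153522…
%ΔIncome = (49220 − 65790)/[( 65790 + 49220)/2] = -16570/57505 = -0.288148…
E_income = (-803/5230.5) / (-16570/57505) = 0.5327…
0 < E_income < 1 ⇒ normal good, necessity.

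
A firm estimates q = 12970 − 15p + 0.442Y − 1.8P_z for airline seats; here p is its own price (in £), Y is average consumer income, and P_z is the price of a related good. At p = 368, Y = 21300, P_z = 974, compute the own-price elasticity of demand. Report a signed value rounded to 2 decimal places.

At the given values, q = 12970 − 15(368) + 0.442(21300) − 1.8(974) = 15111.4.
∂q/∂p = −15.
E = (-15) × (368/15111.4) = -0.3652…

-0.37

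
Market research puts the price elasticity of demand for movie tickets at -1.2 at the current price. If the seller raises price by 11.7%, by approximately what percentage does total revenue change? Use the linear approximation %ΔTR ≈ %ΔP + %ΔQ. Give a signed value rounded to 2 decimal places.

-2.34%

%ΔQ ≈ Ed × %ΔP = (-1.2) × (+11.7%) = -14.0400%
%ΔTR ≈ %ΔP + %ΔQ = (+11.7%) + (-14.0400%) = -2.3400%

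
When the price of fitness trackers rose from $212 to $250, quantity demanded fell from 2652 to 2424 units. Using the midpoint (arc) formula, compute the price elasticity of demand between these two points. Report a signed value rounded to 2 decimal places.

-0.55

%ΔQ = (2424 − 2652) / [(2652 + 2424)/2] = -228/2538 = -0.089834…
%ΔP = (250 − 212) / [(212 + 250)/2] = 38/231 = 0.164502…
Arc Ed = %ΔQ / %ΔP = (-228/2538) / (38/231) = -0.5460…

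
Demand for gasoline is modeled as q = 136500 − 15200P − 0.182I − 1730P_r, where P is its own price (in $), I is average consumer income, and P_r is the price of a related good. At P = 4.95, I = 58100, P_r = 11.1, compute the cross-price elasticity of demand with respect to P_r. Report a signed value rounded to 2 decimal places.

At the given values, q = 136500 − 15200(4.95) − 0.182(58100) − 1730(11.1) = 31482.8.
∂q/∂P_r = -1730.
E = (-1730) × (11.1/31482.8) = -0.6099…

-0.61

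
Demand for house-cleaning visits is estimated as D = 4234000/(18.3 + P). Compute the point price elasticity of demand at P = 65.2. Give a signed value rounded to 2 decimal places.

-0.78

dD/dP = −4234000/(18.3 + P)² = -607.265. At P = 65.2, D = 50706.6.
Ed = (dD/dP)·(P/D) = (-607.265) × (65.2/50706.6) = -0.7808…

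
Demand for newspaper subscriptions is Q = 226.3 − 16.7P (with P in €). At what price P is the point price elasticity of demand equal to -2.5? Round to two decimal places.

Ed = −16.7P/(226.3 − 16.7P). Set this equal to -2.5:
16.7P = 2.5·(226.3 − 16.7P) ⇒ 16.7P(1 + 2.5) = 2.5·226.3
P = 2.5·226.3 / (16.7·3.5) = 9.6792…

9.68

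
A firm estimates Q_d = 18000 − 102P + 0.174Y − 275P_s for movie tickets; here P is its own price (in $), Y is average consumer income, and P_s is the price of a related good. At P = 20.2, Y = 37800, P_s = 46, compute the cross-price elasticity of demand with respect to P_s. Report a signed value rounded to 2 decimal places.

At the given values, Q_d = 18000 − 102(20.2) + 0.174(37800) − 275(46) = 9866.8.
∂Q_d/∂P_s = -275.
E = (-275) × (46/9866.8) = -1.2820…

-1.28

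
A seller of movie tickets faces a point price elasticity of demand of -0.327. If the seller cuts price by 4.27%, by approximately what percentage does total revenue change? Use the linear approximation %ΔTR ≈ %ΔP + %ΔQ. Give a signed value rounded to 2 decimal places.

-2.87%

%ΔQ ≈ Ed × %ΔP = (-0.327) × (-4.27%) = +1.3963%
%ΔTR ≈ %ΔP + %ΔQ = (-4.27%) + (+1.3963%) = -2.8737%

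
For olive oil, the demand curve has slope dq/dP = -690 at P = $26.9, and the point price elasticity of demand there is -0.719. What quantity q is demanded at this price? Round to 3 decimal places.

Ed = (dq/dP)·(P/q) ⇒ q = (dq/dP)·P/Ed = (-690)·26.9/(-0.719) = 25815.02086…

25815.021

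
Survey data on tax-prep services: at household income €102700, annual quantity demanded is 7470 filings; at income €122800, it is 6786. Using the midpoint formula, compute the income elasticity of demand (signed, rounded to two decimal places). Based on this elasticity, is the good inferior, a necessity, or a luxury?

%ΔQ = (6786 − 7470)/[( 7470 + 6786)/2] = -684/7128 = -0.095959…
%ΔIncome = (122800 − 102700)/[( 102700 + 122800)/2] = 20100/112750 = 0.178270…
E_income = (-684/7128) / (20100/112750) = -0.5382…
E_income < 0 ⇒ inferior good.

-0.54; inferior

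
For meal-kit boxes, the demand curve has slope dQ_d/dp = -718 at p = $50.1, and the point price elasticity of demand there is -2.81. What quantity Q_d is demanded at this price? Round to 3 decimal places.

Ed = (dQ_d/dp)·(p/Q_d) ⇒ Q_d = (dQ_d/dp)·p/Ed = (-718)·50.1/(-2.81) = 12801.35231…

12801.352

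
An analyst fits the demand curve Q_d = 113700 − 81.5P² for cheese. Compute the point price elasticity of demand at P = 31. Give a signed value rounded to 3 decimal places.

dQ_d/dP = −2·81.5·P = -5053. At P = 31, Q_d = 35378.5.
Ed = (dQ_d/dP)·(P/Q_d) = (-5053) × (31/35378.5) = -4.42763…

-4.428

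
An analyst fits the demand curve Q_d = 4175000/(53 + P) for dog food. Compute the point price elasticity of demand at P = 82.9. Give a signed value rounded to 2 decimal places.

dQ_d/dP = −4175000/(53 + P)² = -226.057. At P = 82.9, Q_d = 30721.1.
Ed = (dQ_d/dP)·(P/Q_d) = (-226.057) × (82.9/30721.1) = -0.6100…

-0.61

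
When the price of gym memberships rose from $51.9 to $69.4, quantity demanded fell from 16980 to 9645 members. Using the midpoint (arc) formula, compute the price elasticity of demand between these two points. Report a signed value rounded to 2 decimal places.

-1.91

%ΔQ = (9645 − 16980) / [(16980 + 9645)/2] = -7335/13312.5 = -0.550985…
%ΔP = (69.4 − 51.9) / [(51.9 + 69.4)/2] = 17.5/60.65 = 0.288540…
Arc Ed = %ΔQ / %ΔP = (-7335/13312.5) / (17.5/60.65) = -1.9095…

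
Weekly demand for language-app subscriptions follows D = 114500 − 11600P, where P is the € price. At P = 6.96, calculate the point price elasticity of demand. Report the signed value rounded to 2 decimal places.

dD/dP = −11600. At P = 6.96, D = 114500 − 11600(6.96) = 33764.
Ed = (dD/dP)·(P/D) = −11600 × (6.96/33764) = -2.3911…

-2.39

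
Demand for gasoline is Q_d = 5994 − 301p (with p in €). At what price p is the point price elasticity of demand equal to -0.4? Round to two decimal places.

Ed = −301p/(5994 − 301p). Set this equal to -0.4:
301p = 0.4·(5994 − 301p) ⇒ 301p(1 + 0.4) = 0.4·5994
p = 0.4·5994 / (301·1.4) = 5.6896…

5.69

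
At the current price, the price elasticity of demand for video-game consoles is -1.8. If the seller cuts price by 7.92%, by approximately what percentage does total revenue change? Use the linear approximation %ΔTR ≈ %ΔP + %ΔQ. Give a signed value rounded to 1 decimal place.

+6.3%

%ΔQ ≈ Ed × %ΔP = (-1.8) × (-7.92%) = +14.2560%
%ΔTR ≈ %ΔP + %ΔQ = (-7.92%) + (+14.2560%) = +6.3360%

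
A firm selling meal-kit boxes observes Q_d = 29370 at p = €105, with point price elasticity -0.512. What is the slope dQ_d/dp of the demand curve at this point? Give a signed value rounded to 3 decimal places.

Ed = (dQ_d/dp)·(p/Q_d) ⇒ dQ_d/dp = Ed·Q_d/p = (-0.512)·29370/105 = -143.21371…

-143.214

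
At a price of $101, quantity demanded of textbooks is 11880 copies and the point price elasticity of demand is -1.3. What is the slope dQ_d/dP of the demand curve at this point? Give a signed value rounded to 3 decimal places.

-152.911

Ed = (dQ_d/dP)·(P/Q_d) ⇒ dQ_d/dP = Ed·Q_d/P = (-1.3)·11880/101 = -152.91089…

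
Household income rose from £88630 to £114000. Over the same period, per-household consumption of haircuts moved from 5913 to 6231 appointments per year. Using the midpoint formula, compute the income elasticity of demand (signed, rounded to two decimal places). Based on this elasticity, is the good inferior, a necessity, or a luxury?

0.21; necessity

%ΔQ = (6231 − 5913)/[( 5913 + 6231)/2] = 318/6072 = 0.052371…
%ΔIncome = (114000 − 88630)/[( 88630 + 114000)/2] = 25370/101315 = 0.250407…
E_income = (318/6072) / (25370/101315) = 0.2091…
0 < E_income < 1 ⇒ normal good, necessity.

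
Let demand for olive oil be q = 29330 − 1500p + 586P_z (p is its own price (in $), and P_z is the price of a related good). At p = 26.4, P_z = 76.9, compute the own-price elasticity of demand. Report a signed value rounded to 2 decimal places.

-1.14

At the given values, q = 29330 − 1500(26.4) + 586(76.9) = 34793.4.
∂q/∂p = −1500.
E = (-1500) × (26.4/34793.4) = -1.1381…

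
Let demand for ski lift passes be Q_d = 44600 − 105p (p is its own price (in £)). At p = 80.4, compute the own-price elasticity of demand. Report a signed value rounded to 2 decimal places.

At the given values, Q_d = 44600 − 105(80.4) = 36158.
∂Q_d/∂p = −105.
E = (-105) × (80.4/36158) = -0.2334…

-0.23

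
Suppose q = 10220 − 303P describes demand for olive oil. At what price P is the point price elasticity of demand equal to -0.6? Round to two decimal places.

12.65

Ed = −303P/(10220 − 303P). Set this equal to -0.6:
303P = 0.6·(10220 − 303P) ⇒ 303P(1 + 0.6) = 0.6·10220
P = 0.6·10220 / (303·1.6) = 12.6485…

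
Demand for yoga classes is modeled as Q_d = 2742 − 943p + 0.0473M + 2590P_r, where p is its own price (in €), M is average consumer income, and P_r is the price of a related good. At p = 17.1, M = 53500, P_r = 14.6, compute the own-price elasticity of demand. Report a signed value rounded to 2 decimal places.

-0.60

At the given values, Q_d = 2742 − 943(17.1) + 0.0473(53500) + 2590(14.6) = 26961.25.
∂Q_d/∂p = −943.
E = (-943) × (17.1/26961.25) = -0.5980…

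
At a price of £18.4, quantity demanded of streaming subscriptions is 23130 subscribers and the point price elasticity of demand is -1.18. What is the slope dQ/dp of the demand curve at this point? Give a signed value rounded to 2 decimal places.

Ed = (dQ/dp)·(p/Q) ⇒ dQ/dp = Ed·Q/p = (-1.18)·23130/18.4 = -1483.3369…

-1483.34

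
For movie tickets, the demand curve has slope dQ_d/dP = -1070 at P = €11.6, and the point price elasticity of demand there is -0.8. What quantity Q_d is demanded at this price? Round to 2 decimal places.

15515.00

Ed = (dQ_d/dP)·(P/Q_d) ⇒ Q_d = (dQ_d/dP)·P/Ed = (-1070)·11.6/(-0.8) = 15515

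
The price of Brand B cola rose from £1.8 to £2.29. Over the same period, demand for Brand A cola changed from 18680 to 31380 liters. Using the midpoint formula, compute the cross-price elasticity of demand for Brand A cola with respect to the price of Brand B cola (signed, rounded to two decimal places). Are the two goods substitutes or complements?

%ΔQ_{Brand A cola} = (31380 − 18680)/avg = 12700/25030 = 0.507391…
%ΔP_{Brand B cola} = (2.29 − 1.8)/avg = 0.49/2.045 = 0.239608…
E_cross = (12700/25030) / (0.49/2.045) = 2.1175…
E_cross > 0 ⇒ the goods are substitutes.

2.12; substitutes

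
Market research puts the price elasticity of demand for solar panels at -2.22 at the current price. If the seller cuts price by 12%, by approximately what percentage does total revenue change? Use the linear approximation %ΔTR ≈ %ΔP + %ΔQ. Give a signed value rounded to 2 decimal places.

+14.64%

%ΔQ ≈ Ed × %ΔP = (-2.22) × (-12%) = +26.6400%
%ΔTR ≈ %ΔP + %ΔQ = (-12%) + (+26.6400%) = +14.6400%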